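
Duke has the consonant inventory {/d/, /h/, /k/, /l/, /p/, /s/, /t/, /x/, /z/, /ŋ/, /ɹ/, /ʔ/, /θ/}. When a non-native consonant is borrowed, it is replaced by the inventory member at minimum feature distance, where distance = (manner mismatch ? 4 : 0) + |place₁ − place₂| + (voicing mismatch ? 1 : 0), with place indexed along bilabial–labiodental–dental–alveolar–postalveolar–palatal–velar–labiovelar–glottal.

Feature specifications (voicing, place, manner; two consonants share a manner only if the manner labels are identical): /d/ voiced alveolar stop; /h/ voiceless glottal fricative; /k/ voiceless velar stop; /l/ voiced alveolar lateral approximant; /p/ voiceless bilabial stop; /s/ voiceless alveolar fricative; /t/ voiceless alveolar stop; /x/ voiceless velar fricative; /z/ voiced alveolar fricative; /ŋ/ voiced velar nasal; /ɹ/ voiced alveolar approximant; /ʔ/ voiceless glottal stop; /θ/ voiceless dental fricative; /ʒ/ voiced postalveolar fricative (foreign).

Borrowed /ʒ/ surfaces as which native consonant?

/z/ is closest: same manner (fricative), place distance 1 (postalveolar→alveolar), same voicing; total 1. Next closest is /s/ at distance 2.

z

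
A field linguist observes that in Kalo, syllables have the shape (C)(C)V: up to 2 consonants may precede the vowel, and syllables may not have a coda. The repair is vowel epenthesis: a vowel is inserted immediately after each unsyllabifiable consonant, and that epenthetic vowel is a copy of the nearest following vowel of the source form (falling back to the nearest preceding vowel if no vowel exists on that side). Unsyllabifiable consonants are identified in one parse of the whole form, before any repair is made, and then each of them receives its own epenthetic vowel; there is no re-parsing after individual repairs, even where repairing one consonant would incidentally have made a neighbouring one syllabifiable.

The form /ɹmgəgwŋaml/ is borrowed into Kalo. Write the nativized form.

The consonants /ɹ/, /g/, /m/, /l/ cannot be parsed into a legal (C)(C)V syllable (no codas are permitted; onsets may contain at most 2 consonants).
Inserting the epenthetic vowel yields /ɹ/ → /ɹə/, /g/ → /ga/, /m/ → /ma/, /l/ → /la/.

ɹəmgəgawŋamala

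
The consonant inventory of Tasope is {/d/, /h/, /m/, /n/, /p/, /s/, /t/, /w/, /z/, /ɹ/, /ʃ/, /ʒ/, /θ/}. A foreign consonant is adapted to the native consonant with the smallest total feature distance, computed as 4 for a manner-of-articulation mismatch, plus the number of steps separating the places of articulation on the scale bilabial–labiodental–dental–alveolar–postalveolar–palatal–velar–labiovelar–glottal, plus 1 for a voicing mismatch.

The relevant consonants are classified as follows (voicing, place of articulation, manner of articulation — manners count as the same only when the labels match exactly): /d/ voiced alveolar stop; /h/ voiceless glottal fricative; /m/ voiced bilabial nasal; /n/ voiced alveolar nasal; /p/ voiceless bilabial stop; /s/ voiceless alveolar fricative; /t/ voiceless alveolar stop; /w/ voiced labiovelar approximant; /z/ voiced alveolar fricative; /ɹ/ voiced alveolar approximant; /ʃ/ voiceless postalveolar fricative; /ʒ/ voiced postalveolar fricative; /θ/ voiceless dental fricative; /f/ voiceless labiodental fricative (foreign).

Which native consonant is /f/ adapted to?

/θ/ is closest: same manner (fricative), place distance 1 (labiodental→dental), same voicing; total 1. Next closest is /s/ at distance 2.

θ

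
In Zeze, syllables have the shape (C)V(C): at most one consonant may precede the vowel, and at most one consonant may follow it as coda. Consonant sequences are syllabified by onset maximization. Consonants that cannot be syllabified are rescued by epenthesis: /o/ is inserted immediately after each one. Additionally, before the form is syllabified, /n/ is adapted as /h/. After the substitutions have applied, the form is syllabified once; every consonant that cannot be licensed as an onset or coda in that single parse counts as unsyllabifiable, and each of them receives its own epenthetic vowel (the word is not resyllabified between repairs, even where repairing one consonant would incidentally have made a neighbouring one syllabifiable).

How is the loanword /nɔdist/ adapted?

Substitution: /n/ → /h/, giving /hɔdist/.
The consonants /t/ cannot be parsed into a legal (C)V(C) syllable (at most one coda consonant is licensed; onsets are limited to one consonant).
Inserting the epenthetic vowel yields /t/ → /to/.

hɔdisto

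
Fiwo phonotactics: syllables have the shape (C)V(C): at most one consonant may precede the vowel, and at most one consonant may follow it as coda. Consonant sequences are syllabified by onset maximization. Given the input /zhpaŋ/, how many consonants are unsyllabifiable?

The consonants /z/, /h/ cannot be parsed into a legal (C)V(C) syllable (at most one coda consonant is licensed; onsets are limited to one consonant).

2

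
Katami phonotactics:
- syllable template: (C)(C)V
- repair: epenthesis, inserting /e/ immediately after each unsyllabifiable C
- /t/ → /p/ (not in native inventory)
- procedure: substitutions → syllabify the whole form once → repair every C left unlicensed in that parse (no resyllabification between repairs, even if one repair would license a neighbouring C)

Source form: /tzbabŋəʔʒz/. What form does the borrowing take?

Substitution: /t/ → /p/, giving /pzbabŋəʔʒz/.
The consonants /p/, /ʔ/, /ʒ/, /z/ cannot be parsed into a legal (C)(C)V syllable (no codas are permitted; onsets may contain at most 2 consonants).
Inserting the epenthetic vowel yields /p/ → /pe/, /ʔ/ → /ʔe/, /ʒ/ → /ʒe/, /z/ → /ze/.

pezbabŋəʔeʒeze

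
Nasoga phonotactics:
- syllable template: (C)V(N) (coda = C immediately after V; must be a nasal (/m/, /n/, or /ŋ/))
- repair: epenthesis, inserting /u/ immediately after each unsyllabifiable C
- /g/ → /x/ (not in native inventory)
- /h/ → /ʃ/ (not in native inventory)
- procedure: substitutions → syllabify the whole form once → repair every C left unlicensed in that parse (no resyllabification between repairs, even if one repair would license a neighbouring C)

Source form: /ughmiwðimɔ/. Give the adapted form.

Substitution: /g/ → /x/, /h/ → /ʃ/, giving /uxʃmiwðimɔ/.
The consonants /x/, /ʃ/, /w/ cannot be parsed into a legal (C)V(N) syllable (only a nasal (/m/, /n/, or /ŋ/) is licensed in coda position; onsets are limited to one consonant).
Epenthesis after each stranded consonant: /x/ → /xu/, /ʃ/ → /ʃu/, /w/ → /wu/.

uxuʃumiwuðimɔ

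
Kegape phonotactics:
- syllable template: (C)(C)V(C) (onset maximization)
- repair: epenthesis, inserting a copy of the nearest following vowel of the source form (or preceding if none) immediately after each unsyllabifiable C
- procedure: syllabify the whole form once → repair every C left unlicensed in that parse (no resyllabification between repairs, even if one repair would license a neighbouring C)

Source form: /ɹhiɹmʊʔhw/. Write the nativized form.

The consonants /h/, /w/ cannot be parsed into a legal (C)(C)V(C) syllable (at most one coda consonant is licensed; onsets may contain at most 2 consonants).
Each unlicensed consonant becomes the onset of a new syllable: /h/ → /hʊ/, /w/ → /wʊ/.

ɹhiɹmʊʔhʊwʊ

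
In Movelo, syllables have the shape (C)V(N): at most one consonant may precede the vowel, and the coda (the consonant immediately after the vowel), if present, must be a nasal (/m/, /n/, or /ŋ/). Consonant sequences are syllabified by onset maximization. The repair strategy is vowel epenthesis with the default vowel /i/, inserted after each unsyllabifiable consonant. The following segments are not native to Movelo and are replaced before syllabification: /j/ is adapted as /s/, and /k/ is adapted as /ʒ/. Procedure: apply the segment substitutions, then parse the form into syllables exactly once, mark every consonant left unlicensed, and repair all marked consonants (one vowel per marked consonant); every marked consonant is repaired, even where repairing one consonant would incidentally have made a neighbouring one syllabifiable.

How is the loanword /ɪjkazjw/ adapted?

ɪsiʒazisiwi

Substitution: /j/ → /s/, /k/ → /ʒ/, giving /ɪsʒazsw/.
Under (C)V(N), the unsyllabifiable consonants are /s/, /z/, /s/, /w/ (only a nasal (/m/, /n/, or /ŋ/) is licensed in coda position; onsets are limited to one consonant).
Each unlicensed consonant becomes the onset of a new syllable: /s/ → /si/, /z/ → /zi/, /s/ → /si/, /w/ → /wi/.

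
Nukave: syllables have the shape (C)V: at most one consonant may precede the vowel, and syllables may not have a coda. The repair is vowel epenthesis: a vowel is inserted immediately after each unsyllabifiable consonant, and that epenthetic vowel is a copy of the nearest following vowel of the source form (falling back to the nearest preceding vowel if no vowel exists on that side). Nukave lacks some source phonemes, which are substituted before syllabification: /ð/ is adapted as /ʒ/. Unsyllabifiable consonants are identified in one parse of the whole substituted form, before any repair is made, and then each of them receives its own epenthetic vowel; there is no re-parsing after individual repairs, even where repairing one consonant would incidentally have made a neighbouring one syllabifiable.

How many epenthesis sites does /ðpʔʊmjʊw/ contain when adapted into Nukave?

After substitution the input is /ʒpʔʊmjʊw/.
The unsyllabifiable consonants are /ʒ/, /p/, /m/, /w/; each receives one epenthetic vowel.

4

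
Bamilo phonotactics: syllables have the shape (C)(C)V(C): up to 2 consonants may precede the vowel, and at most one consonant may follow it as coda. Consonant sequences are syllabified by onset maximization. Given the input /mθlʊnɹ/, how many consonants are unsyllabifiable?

The consonants /m/, /ɹ/ cannot be parsed into a legal (C)(C)V(C) syllable (at most one coda consonant is licensed; onsets may contain at most 2 consonants).

2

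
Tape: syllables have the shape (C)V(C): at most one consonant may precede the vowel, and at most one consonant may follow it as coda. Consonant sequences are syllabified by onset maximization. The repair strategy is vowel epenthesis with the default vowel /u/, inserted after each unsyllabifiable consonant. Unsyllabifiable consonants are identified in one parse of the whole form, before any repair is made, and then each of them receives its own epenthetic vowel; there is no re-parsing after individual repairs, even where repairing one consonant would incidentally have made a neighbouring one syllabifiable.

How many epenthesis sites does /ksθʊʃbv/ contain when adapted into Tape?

4

The unsyllabifiable consonants are /k/, /s/, /b/, /v/; each receives one epenthetic vowel.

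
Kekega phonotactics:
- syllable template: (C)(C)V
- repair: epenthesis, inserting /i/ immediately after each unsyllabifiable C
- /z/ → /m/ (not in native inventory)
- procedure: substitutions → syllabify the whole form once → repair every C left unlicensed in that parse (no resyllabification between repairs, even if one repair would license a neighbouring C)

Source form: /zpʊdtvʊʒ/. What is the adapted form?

mpʊditvʊʒi

Substitution: /z/ → /m/, giving /mpʊdtvʊʒ/.
The consonants /d/, /ʒ/ cannot be parsed into a legal (C)(C)V syllable (no codas are permitted; onsets may contain at most 2 consonants).
Inserting the epenthetic vowel yields /d/ → /di/, /ʒ/ → /ʒi/.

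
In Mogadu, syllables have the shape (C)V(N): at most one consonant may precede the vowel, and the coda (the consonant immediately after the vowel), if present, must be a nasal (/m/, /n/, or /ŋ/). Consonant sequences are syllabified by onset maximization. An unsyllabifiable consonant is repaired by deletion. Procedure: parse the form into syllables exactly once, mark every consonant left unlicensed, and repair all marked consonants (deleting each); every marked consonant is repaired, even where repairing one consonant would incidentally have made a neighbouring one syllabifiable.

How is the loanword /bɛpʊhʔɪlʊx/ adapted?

bɛpʊʔɪlʊ

The consonants /h/, /x/ cannot be parsed into a legal (C)V(N) syllable (only a nasal (/m/, /n/, or /ŋ/) is licensed in coda position; onsets are limited to one consonant).
Deletion applies to /h/, /x/.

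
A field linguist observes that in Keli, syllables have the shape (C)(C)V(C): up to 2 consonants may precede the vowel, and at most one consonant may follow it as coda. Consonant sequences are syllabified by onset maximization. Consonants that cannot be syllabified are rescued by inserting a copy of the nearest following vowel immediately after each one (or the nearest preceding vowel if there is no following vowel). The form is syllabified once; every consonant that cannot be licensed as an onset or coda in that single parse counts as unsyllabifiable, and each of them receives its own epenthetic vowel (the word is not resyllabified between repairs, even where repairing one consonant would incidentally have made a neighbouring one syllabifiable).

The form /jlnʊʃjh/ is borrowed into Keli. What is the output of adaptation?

jʊlnʊʃjʊhʊ

Syllabifying with onset maximization leaves /j/, /j/, /h/ stranded (at most one coda consonant is licensed; onsets may contain at most 2 consonants).
Epenthesis after each stranded consonant: /j/ → /jʊ/, /j/ → /jʊ/, /h/ → /hʊ/.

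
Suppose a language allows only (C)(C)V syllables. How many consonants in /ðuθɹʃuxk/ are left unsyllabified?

Under (C)(C)V, the unsyllabifiable consonants are /θ/, /x/, /k/ (no codas are permitted; onsets may contain at most 2 consonants).

3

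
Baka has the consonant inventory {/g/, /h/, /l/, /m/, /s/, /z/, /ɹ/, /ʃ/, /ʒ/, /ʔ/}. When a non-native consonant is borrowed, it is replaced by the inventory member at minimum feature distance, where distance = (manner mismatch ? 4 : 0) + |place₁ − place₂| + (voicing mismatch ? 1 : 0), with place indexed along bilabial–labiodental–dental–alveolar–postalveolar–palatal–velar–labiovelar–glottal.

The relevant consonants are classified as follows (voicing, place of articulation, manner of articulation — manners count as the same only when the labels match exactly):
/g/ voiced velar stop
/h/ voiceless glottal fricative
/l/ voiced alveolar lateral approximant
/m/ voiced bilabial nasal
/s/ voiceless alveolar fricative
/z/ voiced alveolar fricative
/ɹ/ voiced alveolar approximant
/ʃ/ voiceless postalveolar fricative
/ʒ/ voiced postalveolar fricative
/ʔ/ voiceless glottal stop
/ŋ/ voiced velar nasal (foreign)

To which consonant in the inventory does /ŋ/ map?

/g/ is closest: manner differs (nasal→stop, +4), place distance 0 (velar→velar), same voicing; total 4. Next closest is /m/ at distance 6.

g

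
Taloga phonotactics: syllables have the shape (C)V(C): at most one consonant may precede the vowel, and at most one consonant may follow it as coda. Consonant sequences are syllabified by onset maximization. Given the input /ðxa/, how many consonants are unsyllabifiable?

1

The consonants /ð/ cannot be parsed into a legal (C)V(C) syllable (at most one coda consonant is licensed; onsets are limited to one consonant).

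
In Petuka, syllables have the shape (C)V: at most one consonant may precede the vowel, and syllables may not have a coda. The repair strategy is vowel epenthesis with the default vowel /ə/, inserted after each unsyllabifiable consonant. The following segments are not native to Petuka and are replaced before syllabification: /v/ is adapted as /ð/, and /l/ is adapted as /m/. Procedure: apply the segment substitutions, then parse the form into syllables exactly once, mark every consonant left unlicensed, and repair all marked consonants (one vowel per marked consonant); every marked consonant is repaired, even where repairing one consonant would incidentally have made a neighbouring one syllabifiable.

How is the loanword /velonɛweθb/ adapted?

Substitution: /v/ → /ð/, /l/ → /m/, giving /ðemonɛweθb/.
Syllabifying with onset maximization leaves /θ/, /b/ stranded (no codas are permitted; onsets are limited to one consonant).
Epenthesis after each stranded consonant: /θ/ → /θə/, /b/ → /bə/.

ðemonɛweθəbə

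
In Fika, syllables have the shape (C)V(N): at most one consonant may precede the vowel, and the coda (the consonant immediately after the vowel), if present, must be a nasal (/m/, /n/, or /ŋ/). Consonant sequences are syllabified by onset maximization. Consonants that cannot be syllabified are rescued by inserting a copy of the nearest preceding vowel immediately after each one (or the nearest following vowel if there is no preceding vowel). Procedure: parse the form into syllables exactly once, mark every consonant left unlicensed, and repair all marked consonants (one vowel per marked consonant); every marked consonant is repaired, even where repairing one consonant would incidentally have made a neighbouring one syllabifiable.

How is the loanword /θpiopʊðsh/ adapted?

θipiopʊðʊsʊhʊ

Under (C)V(N), the unsyllabifiable consonants are /θ/, /ð/, /s/, /h/ (only a nasal (/m/, /n/, or /ŋ/) is licensed in coda position; onsets are limited to one consonant).
Epenthesis after each stranded consonant: /θ/ → /θi/, /ð/ → /ðʊ/, /s/ → /sʊ/, /h/ → /hʊ/.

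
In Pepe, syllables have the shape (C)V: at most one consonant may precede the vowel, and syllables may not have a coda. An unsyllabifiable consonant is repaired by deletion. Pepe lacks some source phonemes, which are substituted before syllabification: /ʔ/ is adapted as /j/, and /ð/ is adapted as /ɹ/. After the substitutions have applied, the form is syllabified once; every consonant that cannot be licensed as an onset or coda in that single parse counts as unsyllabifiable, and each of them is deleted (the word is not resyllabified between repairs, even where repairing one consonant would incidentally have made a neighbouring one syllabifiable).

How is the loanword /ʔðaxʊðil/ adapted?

Substitution: /ʔ/ → /j/, /ð/ → /ɹ/, giving /jɹaxʊɹil/.
Under (C)V, the unsyllabifiable consonants are /j/, /l/ (no codas are permitted; onsets are limited to one consonant).
Deletion applies to /j/, /l/.

ɹaxʊɹi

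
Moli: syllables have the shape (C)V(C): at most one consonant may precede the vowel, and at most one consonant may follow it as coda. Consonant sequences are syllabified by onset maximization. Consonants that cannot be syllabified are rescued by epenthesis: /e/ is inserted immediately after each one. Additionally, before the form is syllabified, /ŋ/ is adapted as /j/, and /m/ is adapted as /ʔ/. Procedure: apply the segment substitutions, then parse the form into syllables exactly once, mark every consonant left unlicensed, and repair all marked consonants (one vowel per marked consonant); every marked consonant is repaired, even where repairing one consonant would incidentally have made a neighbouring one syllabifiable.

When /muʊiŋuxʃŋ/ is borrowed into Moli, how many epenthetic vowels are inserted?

After substitution the input is /ʔuʊijuxʃj/.
The unsyllabifiable consonants are /ʃ/, /j/; each receives one epenthetic vowel.

2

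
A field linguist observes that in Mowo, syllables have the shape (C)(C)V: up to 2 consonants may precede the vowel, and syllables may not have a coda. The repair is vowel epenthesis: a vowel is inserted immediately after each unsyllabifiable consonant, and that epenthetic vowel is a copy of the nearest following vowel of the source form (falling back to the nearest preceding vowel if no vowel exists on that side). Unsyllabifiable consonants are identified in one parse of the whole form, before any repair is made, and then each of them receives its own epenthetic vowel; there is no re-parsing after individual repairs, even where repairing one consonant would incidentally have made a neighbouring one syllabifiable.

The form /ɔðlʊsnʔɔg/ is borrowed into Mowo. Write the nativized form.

Under (C)(C)V, the unsyllabifiable consonants are /s/, /g/ (no codas are permitted; onsets may contain at most 2 consonants).
Inserting the epenthetic vowel yields /s/ → /sɔ/, /g/ → /gɔ/.

ɔðlʊsɔnʔɔgɔ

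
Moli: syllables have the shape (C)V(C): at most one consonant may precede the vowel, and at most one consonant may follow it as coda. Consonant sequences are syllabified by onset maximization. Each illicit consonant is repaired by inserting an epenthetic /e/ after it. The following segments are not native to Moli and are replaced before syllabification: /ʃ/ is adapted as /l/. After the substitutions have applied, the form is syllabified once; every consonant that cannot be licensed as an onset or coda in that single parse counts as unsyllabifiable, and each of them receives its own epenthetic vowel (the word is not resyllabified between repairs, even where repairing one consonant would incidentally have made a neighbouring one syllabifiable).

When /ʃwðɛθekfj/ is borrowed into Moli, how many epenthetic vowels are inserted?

After substitution the input is /lwðɛθekfj/.
The unsyllabifiable consonants are /l/, /w/, /f/, /j/; each receives one epenthetic vowel.

4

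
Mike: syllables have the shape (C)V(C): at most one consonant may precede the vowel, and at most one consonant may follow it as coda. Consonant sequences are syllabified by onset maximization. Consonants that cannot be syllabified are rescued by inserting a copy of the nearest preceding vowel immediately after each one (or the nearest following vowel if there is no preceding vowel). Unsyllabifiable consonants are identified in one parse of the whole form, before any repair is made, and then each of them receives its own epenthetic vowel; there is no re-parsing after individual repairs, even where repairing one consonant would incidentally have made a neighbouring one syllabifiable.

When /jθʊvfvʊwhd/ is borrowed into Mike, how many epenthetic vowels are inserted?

4

The unsyllabifiable consonants are /j/, /f/, /h/, /d/; each receives one epenthetic vowel.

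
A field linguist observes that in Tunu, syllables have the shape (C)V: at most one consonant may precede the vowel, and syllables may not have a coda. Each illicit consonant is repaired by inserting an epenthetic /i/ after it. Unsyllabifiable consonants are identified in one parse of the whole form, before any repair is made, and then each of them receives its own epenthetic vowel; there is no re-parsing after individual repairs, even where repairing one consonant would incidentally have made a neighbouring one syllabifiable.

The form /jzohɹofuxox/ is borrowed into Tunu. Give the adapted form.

jizohiɹofuxoxi

Under (C)V, the unsyllabifiable consonants are /j/, /h/, /x/ (no codas are permitted; onsets are limited to one consonant).
Inserting the epenthetic vowel yields /j/ → /ji/, /h/ → /hi/, /x/ → /xi/.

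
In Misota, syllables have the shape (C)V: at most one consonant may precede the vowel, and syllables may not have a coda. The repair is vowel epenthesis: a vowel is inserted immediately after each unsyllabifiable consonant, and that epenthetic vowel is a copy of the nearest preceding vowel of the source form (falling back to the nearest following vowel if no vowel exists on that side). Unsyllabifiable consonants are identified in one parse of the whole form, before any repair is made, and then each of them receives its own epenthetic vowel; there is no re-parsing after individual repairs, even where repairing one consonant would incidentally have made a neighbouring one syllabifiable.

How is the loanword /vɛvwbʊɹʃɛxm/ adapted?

vɛvɛwɛbʊɹʊʃɛxɛmɛ

Syllabifying with onset maximization leaves /v/, /w/, /ɹ/, /x/, /m/ stranded (no codas are permitted; onsets are limited to one consonant).
Epenthesis after each stranded consonant: /v/ → /vɛ/, /w/ → /wɛ/, /ɹ/ → /ɹʊ/, /x/ → /xɛ/, /m/ → /mɛ/.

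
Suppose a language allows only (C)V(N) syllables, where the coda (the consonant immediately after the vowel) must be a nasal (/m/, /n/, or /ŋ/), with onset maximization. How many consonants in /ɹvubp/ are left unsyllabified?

3

Under (C)V(N), the unsyllabifiable consonants are /ɹ/, /b/, /p/ (only a nasal (/m/, /n/, or /ŋ/) is licensed in coda position; onsets are limited to one consonant).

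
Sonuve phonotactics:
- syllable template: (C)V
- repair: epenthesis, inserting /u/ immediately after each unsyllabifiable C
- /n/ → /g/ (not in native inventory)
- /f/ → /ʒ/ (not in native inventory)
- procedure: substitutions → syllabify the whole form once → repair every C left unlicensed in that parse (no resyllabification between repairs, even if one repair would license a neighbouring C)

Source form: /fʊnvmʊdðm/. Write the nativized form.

ʒʊguvumʊduðumu

Substitution: /f/ → /ʒ/, /n/ → /g/, giving /ʒʊgvmʊdðm/.
The consonants /g/, /v/, /d/, /ð/, /m/ cannot be parsed into a legal (C)V syllable (no codas are permitted; onsets are limited to one consonant).
Each unlicensed consonant becomes the onset of a new syllable: /g/ → /gu/, /v/ → /vu/, /d/ → /du/, /ð/ → /ðu/, /m/ → /mu/.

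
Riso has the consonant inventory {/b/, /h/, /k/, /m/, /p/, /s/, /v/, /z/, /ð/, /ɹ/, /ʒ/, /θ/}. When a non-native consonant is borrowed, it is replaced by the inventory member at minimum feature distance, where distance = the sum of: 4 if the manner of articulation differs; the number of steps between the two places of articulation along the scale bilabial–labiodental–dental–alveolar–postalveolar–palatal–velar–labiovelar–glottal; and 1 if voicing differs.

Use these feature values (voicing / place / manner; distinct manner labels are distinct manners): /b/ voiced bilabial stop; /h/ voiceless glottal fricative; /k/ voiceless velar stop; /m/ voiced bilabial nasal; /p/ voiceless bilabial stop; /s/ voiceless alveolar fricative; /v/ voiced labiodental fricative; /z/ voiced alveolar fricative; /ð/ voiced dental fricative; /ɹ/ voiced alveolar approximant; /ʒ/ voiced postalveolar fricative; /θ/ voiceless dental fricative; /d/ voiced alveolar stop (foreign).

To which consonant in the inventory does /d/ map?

/b/ is closest: same manner (stop), place distance 3 (alveolar→bilabial), same voicing; total 3. Next closest is /k/ at distance 4.

b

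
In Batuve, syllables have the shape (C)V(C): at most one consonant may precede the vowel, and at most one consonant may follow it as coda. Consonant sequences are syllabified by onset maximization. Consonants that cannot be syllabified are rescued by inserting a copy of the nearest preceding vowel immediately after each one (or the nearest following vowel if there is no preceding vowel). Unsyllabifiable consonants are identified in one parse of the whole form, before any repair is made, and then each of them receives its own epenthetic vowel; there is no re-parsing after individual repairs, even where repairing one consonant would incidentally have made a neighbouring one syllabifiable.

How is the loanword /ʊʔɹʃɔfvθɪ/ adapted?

Syllabifying with onset maximization leaves /ɹ/, /v/ stranded (at most one coda consonant is licensed; onsets are limited to one consonant).
Epenthesis after each stranded consonant: /ɹ/ → /ɹʊ/, /v/ → /vɔ/.

ʊʔɹʊʃɔfvɔθɪ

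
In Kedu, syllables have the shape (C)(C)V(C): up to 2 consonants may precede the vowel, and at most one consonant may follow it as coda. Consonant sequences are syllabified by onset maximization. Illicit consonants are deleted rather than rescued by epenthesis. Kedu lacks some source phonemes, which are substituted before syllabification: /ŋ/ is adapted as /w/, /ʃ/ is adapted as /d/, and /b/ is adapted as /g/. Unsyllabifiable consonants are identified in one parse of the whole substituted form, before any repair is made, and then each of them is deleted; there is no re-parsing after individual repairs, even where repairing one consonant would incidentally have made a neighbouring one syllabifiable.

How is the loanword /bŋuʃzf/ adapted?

Substitution: /b/ → /g/, /ŋ/ → /w/, /ʃ/ → /d/, giving /gwudzf/.
Under (C)(C)V(C), the unsyllabifiable consonants are /z/, /f/ (at most one coda consonant is licensed; onsets may contain at most 2 consonants).
Each unlicensed consonant is deleted: /z/, /f/.

gwud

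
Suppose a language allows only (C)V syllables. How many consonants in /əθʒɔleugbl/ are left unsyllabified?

4

The consonants /θ/, /g/, /b/, /l/ cannot be parsed into a legal (C)V syllable (no codas are permitted; onsets are limited to one consonant).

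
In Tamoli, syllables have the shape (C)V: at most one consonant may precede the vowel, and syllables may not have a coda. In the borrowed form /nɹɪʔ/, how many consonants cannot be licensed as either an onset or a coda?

2

Syllabifying with onset maximization leaves /n/, /ʔ/ stranded (no codas are permitted; onsets are limited to one consonant).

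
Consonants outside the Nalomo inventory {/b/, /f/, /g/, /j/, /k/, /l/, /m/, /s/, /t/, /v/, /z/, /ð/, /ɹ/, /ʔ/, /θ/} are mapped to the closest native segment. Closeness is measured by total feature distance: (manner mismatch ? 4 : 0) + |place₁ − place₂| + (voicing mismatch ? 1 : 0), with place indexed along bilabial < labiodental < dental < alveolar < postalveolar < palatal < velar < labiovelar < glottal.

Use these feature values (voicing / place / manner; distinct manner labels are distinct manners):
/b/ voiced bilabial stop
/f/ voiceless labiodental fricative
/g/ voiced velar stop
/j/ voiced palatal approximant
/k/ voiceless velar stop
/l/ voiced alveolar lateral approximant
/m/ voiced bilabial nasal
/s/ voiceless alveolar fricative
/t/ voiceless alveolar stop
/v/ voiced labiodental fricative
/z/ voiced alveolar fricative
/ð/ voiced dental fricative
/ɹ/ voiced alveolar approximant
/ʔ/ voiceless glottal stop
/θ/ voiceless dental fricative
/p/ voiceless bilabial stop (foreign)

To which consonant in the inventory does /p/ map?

b

/b/ is closest: same manner (stop), place distance 0 (bilabial→bilabial), voicing differs (+1); total 1. Next closest is /t/ at distance 3.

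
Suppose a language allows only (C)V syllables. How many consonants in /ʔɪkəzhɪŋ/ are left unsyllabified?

2

The consonants /z/, /ŋ/ cannot be parsed into a legal (C)V syllable (no codas are permitted; onsets are limited to one consonant).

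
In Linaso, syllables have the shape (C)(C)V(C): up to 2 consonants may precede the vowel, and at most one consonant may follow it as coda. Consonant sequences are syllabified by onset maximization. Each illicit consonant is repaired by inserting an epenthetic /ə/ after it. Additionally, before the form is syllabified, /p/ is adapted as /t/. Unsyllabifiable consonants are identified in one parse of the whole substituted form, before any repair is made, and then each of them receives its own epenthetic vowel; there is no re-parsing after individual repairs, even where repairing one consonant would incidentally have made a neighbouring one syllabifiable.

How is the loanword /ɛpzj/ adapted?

ɛtzəjə

Substitution: /p/ → /t/, giving /ɛtzj/.
Syllabifying with onset maximization leaves /z/, /j/ stranded (at most one coda consonant is licensed; onsets may contain at most 2 consonants).
Inserting the epenthetic vowel yields /z/ → /zə/, /j/ → /jə/.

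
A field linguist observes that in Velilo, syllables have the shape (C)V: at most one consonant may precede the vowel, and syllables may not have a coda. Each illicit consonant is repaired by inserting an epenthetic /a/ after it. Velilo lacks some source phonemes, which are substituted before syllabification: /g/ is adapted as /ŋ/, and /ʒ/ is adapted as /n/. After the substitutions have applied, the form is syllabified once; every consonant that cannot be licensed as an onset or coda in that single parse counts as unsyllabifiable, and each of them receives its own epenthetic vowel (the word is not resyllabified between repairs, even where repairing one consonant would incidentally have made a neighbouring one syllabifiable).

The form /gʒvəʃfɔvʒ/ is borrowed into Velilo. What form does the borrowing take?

Substitution: /g/ → /ŋ/, /ʒ/ → /n/, giving /ŋnvəʃfɔvn/.
Under (C)V, the unsyllabifiable consonants are /ŋ/, /n/, /ʃ/, /v/, /n/ (no codas are permitted; onsets are limited to one consonant).
Each unlicensed consonant becomes the onset of a new syllable: /ŋ/ → /ŋa/, /n/ → /na/, /ʃ/ → /ʃa/, /v/ → /va/, /n/ → /na/.

ŋanavəʃafɔvana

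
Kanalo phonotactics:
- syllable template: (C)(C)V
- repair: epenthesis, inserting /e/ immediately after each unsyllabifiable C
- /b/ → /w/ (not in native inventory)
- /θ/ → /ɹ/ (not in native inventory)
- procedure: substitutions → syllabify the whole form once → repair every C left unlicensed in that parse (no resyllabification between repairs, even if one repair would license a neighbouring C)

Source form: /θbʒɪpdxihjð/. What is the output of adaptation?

Substitution: /θ/ → /ɹ/, /b/ → /w/, giving /ɹwʒɪpdxihjð/.
The consonants /ɹ/, /p/, /h/, /j/, /ð/ cannot be parsed into a legal (C)(C)V syllable (no codas are permitted; onsets may contain at most 2 consonants).
Inserting the epenthetic vowel yields /ɹ/ → /ɹe/, /p/ → /pe/, /h/ → /he/, /j/ → /je/, /ð/ → /ðe/.

ɹewʒɪpedxihejeðe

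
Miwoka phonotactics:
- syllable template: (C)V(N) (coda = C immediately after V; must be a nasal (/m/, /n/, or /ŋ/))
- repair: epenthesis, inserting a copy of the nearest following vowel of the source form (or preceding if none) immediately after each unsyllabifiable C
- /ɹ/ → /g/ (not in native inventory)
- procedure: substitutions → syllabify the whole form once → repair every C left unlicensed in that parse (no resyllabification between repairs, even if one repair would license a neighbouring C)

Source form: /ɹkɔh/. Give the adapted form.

Substitution: /ɹ/ → /g/, giving /gkɔh/.
Under (C)V(N), the unsyllabifiable consonants are /g/, /h/ (only a nasal (/m/, /n/, or /ŋ/) is licensed in coda position; onsets are limited to one consonant).
Epenthesis after each stranded consonant: /g/ → /gɔ/, /h/ → /hɔ/.

gɔkɔhɔ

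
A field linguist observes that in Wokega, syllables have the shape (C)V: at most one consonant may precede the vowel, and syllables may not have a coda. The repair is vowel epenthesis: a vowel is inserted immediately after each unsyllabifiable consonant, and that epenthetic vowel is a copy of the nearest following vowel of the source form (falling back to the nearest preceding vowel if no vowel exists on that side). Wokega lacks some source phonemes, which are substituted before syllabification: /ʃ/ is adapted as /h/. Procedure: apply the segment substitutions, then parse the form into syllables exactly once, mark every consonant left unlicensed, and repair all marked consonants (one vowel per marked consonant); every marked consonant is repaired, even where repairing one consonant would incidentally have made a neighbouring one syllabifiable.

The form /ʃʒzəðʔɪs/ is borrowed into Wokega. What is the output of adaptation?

həʒəzəðɪʔɪsɪ

Substitution: /ʃ/ → /h/, giving /hʒzəðʔɪs/.
The consonants /h/, /ʒ/, /ð/, /s/ cannot be parsed into a legal (C)V syllable (no codas are permitted; onsets are limited to one consonant).
Epenthesis after each stranded consonant: /h/ → /hə/, /ʒ/ → /ʒə/, /ð/ → /ðɪ/, /s/ → /sɪ/.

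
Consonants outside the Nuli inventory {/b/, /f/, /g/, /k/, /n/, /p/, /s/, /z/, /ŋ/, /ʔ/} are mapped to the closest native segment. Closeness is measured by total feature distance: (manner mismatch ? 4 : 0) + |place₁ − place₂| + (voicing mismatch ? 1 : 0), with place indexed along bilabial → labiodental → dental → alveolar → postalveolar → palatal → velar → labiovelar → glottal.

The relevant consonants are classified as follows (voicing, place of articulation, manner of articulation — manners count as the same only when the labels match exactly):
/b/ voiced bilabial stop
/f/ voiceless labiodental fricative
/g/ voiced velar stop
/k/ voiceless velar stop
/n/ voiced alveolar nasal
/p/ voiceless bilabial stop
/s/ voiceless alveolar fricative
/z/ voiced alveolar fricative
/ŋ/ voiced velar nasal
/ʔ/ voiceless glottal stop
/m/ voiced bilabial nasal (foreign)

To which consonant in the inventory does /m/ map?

n

/n/ is closest: same manner (nasal), place distance 3 (bilabial→alveolar), same voicing; total 3. Next closest is /b/ at distance 4.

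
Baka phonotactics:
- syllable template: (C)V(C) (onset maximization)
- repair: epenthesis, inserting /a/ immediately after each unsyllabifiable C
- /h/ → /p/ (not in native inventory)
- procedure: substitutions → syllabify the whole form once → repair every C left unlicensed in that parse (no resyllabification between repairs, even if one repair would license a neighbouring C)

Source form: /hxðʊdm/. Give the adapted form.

Substitution: /h/ → /p/, giving /pxðʊdm/.
The consonants /p/, /x/, /m/ cannot be parsed into a legal (C)V(C) syllable (at most one coda consonant is licensed; onsets are limited to one consonant).
Epenthesis after each stranded consonant: /p/ → /pa/, /x/ → /xa/, /m/ → /ma/.

paxaðʊdma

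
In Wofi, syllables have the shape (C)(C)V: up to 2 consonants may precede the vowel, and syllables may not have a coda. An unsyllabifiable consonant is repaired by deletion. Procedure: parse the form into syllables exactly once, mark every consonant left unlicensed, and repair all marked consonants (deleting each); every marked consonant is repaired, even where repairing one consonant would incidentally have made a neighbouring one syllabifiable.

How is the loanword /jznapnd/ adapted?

The consonants /j/, /p/, /n/, /d/ cannot be parsed into a legal (C)(C)V syllable (no codas are permitted; onsets may contain at most 2 consonants).
Deletion applies to /j/, /p/, /n/, /d/.

zna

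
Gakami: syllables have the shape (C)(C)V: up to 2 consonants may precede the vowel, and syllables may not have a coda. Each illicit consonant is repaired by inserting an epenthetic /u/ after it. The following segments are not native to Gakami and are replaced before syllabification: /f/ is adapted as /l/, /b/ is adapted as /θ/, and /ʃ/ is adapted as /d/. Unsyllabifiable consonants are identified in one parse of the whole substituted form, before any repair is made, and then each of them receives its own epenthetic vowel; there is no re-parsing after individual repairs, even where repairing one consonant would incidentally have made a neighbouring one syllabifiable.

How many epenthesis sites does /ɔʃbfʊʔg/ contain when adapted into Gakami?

3

After substitution the input is /ɔdθlʊʔg/.
The unsyllabifiable consonants are /d/, /ʔ/, /g/; each receives one epenthetic vowel.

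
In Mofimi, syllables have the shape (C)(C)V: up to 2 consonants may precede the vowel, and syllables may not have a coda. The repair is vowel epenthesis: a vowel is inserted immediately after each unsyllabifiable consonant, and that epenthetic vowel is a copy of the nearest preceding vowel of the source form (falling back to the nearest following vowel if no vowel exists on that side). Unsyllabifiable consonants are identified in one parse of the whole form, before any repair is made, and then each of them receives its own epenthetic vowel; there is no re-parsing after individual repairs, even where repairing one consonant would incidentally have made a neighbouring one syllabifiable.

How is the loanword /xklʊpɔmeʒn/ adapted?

xʊklʊpɔmeʒene

Syllabifying with onset maximization leaves /x/, /ʒ/, /n/ stranded (no codas are permitted; onsets may contain at most 2 consonants).
Each unlicensed consonant becomes the onset of a new syllable: /x/ → /xʊ/, /ʒ/ → /ʒe/, /n/ → /ne/.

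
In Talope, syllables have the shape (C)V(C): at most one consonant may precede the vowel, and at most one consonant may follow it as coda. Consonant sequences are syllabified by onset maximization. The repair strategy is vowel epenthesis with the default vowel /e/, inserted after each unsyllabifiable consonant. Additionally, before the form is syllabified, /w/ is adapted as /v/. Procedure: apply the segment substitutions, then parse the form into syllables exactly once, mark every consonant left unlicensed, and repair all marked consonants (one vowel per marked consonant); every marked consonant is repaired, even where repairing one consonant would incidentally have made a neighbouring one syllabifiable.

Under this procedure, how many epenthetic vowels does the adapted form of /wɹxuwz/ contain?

3

After substitution the input is /vɹxuvz/.
The unsyllabifiable consonants are /v/, /ɹ/, /z/; each receives one epenthetic vowel.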